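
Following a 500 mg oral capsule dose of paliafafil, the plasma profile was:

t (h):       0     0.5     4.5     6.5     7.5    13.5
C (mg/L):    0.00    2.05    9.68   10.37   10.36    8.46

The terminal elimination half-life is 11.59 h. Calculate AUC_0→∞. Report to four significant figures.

Trapezoidal AUC_0→13.5:
  [0→0.5]: (0.00+2.05)/2 × 0.5 = 0.5125
  [0.5→4.5]: (2.05+9.68)/2 × 4 = 23.46
  [4.5→6.5]: (9.68+10.37)/2 × 2 = 20.05
  [6.5→7.5]: (10.37+10.36)/2 × 1 = 10.365
  [7.5→13.5]: (10.36+8.46)/2 × 6 = 56.46
  Sum = 110.8475 mg/L·h
k_e = ln2 / t½ = 0.693147 / 11.59 = 0.0598 h^-1
Extrapolated tail: C_last / k_e = 8.46 / 0.0598 = 141.472
AUC_0→∞ = 110.8475 + 141.472 = 252.3195 mg/L·h

AUC = 252.3 mg/L·h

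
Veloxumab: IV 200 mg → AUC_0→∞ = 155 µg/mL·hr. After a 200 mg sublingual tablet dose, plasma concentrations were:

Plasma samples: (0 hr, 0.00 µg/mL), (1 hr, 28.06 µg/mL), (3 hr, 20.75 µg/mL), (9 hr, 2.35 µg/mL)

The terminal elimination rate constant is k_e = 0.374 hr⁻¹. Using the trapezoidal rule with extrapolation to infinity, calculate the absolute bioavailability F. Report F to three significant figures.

F = 0.893

Trapezoidal AUC_0→9 (sublingual tablet):
  [0→1]: (0.00+28.06)/2 × 1 = 14.03
  [1→3]: (28.06+20.75)/2 × 2 = 48.81
  [3→9]: (20.75+2.35)/2 × 6 = 69.3
  Sum = 132.14 µg/mL·hr
Tail: C_last/k_e = 2.35/0.374 = 6.283
AUC_0→∞ (sublingual tablet) = 132.14 + 6.283 = 138.423 µg/mL·hr
F = (AUC_ev/D_ev)/(AUC_iv/D_iv) = (138.423/200)/(155/200) = 0.692115/0.775 = 0.8931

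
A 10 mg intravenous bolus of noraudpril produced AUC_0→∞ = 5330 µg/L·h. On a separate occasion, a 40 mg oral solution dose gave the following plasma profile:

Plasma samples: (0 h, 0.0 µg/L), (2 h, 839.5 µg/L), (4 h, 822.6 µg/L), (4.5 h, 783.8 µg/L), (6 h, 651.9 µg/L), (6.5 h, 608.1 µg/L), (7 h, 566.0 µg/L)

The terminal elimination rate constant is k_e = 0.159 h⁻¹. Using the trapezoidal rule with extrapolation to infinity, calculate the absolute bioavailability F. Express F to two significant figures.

Trapezoidal AUC_0→7 (oral solution):
  [0→2]: (0.0+839.5)/2 × 2 = 839.5
  [2→4]: (839.5+822.6)/2 × 2 = 1662.1
  [4→4.5]: (822.6+783.8)/2 × 0.5 = 401.6
  [4.5→6]: (783.8+651.9)/2 × 1.5 = 1076.775
  [6→6.5]: (651.9+608.1)/2 × 0.5 = 315.0
  [6.5→7]: (608.1+566.0)/2 × 0.5 = 293.525
  Sum = 4588.5 µg/L·h
Tail: C_last/k_e = 566.0/0.159 = 3559.748
AUC_0→∞ (oral solution) = 4588.5 + 3559.748 = 8148.248 µg/L·h
F = (AUC_ev/D_ev)/(AUC_iv/D_iv) = (8148.248/40)/(5330/10) = 203.7062/533 = 0.3822

F = 0.38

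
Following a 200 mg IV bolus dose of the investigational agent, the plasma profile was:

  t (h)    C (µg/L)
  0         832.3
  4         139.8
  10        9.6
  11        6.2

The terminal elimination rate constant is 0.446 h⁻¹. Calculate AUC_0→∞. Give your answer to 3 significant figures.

AUC = 2410 µg/L·h

Trapezoidal AUC_0→11:
  [0→4]: (832.3+139.8)/2 × 4 = 1944.2
  [4→10]: (139.8+9.6)/2 × 6 = 448.2
  [10→11]: (9.6+6.2)/2 × 1 = 7.9
  Sum = 2400.3 µg/L·h
Extrapolated tail: C_last / k_e = 6.2 / 0.446 = 13.901
AUC_0→∞ = 2400.3 + 13.901 = 2414.201 µg/L·h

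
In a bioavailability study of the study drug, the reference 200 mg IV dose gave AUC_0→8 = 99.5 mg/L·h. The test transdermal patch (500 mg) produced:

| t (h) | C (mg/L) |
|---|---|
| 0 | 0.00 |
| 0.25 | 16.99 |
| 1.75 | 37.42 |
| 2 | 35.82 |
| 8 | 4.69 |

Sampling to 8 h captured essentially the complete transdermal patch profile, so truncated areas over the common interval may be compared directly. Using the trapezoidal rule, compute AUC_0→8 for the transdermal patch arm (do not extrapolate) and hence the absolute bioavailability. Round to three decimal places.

Trapezoidal AUC_0→8 (transdermal patch):
  [0→0.25]: (0.00+16.99)/2 × 0.25 = 2.12375
  [0.25→1.75]: (16.99+37.42)/2 × 1.5 = 40.8075
  [1.75→2]: (37.42+35.82)/2 × 0.25 = 9.155
  [2→8]: (35.82+4.69)/2 × 6 = 121.53
  Sum = 173.61625 mg/L·h
F = (AUC_ev/D_ev)/(AUC_iv/D_iv) = (173.61625/500)/(99.5/200) = 0.3472325/0.4975 = 0.6980

F = 0.698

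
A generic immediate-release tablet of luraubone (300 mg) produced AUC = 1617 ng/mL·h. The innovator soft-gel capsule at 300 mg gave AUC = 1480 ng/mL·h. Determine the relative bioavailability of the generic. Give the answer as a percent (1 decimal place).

F_rel = (AUC_test/D_test) / (AUC_ref/D_ref)
      = (1617/300) / (1480/300)
      = 5.39 / 4.93333 = 1.0926 = 109.26%

F_rel = 109.3%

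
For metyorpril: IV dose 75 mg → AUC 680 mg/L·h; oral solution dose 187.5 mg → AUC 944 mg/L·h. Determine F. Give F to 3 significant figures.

F = 0.555

F = (AUC_ev / D_ev) / (AUC_iv / D_iv)
  = (944/187.5) / (680/75)
  = 5.03467 / 9.06667 = 0.5553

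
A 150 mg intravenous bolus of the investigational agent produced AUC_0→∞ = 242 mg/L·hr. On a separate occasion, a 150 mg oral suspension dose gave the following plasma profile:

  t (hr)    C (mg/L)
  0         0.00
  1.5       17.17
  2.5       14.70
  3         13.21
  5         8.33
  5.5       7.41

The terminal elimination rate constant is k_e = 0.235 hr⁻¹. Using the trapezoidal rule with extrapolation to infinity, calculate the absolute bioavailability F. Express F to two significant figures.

F = 0.38

Trapezoidal AUC_0→5.5 (oral suspension):
  [0→1.5]: (0.00+17.17)/2 × 1.5 = 12.8775
  [1.5→2.5]: (17.17+14.70)/2 × 1 = 15.935
  [2.5→3]: (14.70+13.21)/2 × 0.5 = 6.9775
  [3→5]: (13.21+8.33)/2 × 2 = 21.54
  [5→5.5]: (8.33+7.41)/2 × 0.5 = 3.935
  Sum = 61.265 mg/L·hr
Tail: C_last/k_e = 7.41/0.235 = 31.532
AUC_0→∞ (oral suspension) = 61.265 + 31.532 = 92.797 mg/L·hr
F = (AUC_ev/D_ev)/(AUC_iv/D_iv) = (92.797/150)/(242/150) = 0.618647/1.61333 = 0.3835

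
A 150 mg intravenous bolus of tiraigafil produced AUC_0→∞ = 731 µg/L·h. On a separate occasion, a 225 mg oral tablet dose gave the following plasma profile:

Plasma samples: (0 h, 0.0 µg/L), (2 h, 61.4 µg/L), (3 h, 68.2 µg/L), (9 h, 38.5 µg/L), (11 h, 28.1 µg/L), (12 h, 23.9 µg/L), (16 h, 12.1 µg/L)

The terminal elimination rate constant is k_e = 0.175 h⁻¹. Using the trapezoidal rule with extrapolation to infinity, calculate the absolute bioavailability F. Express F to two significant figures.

F = 0.62

Trapezoidal AUC_0→16 (oral tablet):
  [0→2]: (0.0+61.4)/2 × 2 = 61.4
  [2→3]: (61.4+68.2)/2 × 1 = 64.8
  [3→9]: (68.2+38.5)/2 × 6 = 320.1
  [9→11]: (38.5+28.1)/2 × 2 = 66.6
  [11→12]: (28.1+23.9)/2 × 1 = 26.0
  [12→16]: (23.9+12.1)/2 × 4 = 72.0
  Sum = 610.9 µg/L·h
Tail: C_last/k_e = 12.1/0.175 = 69.143
AUC_0→∞ (oral tablet) = 610.9 + 69.143 = 680.043 µg/L·h
F = (AUC_ev/D_ev)/(AUC_iv/D_iv) = (680.043/225)/(731/150) = 3.02241/4.87333 = 0.6202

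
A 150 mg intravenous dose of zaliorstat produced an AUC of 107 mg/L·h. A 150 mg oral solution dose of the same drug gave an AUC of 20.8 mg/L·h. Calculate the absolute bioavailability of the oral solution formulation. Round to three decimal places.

F = (AUC_ev / D_ev) / (AUC_iv / D_iv)
  = (20.8/150) / (107/150)
  = 0.138667 / 0.713333 = 0.1944

F = 0.194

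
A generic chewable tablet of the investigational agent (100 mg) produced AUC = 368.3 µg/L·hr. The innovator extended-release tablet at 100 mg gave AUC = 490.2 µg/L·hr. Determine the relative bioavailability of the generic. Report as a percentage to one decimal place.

F_rel = 75.1%

F_rel = (AUC_test/D_test) / (AUC_ref/D_ref)
      = (368.3/100) / (490.2/100)
      = 3.683 / 4.902 = 0.7513 = 75.13%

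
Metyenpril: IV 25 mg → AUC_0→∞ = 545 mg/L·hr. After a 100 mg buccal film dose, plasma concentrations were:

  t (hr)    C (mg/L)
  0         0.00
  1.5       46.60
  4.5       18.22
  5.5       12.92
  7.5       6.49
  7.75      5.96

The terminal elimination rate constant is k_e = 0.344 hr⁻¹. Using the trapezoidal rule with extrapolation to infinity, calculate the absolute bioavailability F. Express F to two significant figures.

F = 0.085

Trapezoidal AUC_0→7.75 (buccal film):
  [0→1.5]: (0.00+46.60)/2 × 1.5 = 34.95
  [1.5→4.5]: (46.60+18.22)/2 × 3 = 97.23
  [4.5→5.5]: (18.22+12.92)/2 × 1 = 15.57
  [5.5→7.5]: (12.92+6.49)/2 × 2 = 19.41
  [7.5→7.75]: (6.49+5.96)/2 × 0.25 = 1.55625
  Sum = 168.71625 mg/L·hr
Tail: C_last/k_e = 5.96/0.344 = 17.326
AUC_0→∞ (buccal film) = 168.71625 + 17.326 = 186.04225 mg/L·hr
F = (AUC_ev/D_ev)/(AUC_iv/D_iv) = (186.04225/100)/(545/25) = 1.8604225/21.8 = 0.0853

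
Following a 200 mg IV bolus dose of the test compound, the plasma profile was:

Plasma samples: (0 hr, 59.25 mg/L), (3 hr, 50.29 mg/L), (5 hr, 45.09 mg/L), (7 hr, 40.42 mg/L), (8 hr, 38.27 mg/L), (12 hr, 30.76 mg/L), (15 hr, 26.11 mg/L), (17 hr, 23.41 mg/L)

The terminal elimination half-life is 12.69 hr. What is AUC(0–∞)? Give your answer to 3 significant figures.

AUC = 1090 mg/L·hr

Trapezoidal AUC_0→17:
  [0→3]: (59.25+50.29)/2 × 3 = 164.31
  [3→5]: (50.29+45.09)/2 × 2 = 95.38
  [5→7]: (45.09+40.42)/2 × 2 = 85.51
  [7→8]: (40.42+38.27)/2 × 1 = 39.345
  [8→12]: (38.27+30.76)/2 × 4 = 138.06
  [12→15]: (30.76+26.11)/2 × 3 = 85.305
  [15→17]: (26.11+23.41)/2 × 2 = 49.52
  Sum = 657.43 mg/L·hr
k_e = ln2 / t½ = 0.693147 / 12.69 = 0.0546 hr^-1
Extrapolated tail: C_last / k_e = 23.41 / 0.0546 = 428.755
AUC_0→∞ = 657.43 + 428.755 = 1086.185 mg/L·hr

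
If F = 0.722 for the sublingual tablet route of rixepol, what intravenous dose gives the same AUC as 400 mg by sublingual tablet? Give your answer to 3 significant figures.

D_iv = 289 mg

Systemic exposure from an extravascular dose = F × D_ev, so the equivalent IV dose is F × D_ev.
D_iv = F × D_ev = 0.722 × 400 = 288.8 mg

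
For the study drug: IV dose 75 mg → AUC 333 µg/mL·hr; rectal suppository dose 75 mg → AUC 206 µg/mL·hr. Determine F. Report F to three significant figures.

F = (AUC_ev / D_ev) / (AUC_iv / D_iv)
  = (206/75) / (333/75)
  = 2.74667 / 4.44 = 0.6186

F = 0.619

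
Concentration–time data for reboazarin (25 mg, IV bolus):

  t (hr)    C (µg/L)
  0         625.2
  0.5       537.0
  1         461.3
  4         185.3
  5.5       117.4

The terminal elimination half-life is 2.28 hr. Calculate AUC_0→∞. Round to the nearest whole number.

AUC = 2123 µg/L·hr

Trapezoidal AUC_0→5.5:
  [0→0.5]: (625.2+537.0)/2 × 0.5 = 290.55
  [0.5→1]: (537.0+461.3)/2 × 0.5 = 249.575
  [1→4]: (461.3+185.3)/2 × 3 = 969.9
  [4→5.5]: (185.3+117.4)/2 × 1.5 = 227.025
  Sum = 1737.05 µg/L·hr
k_e = ln2 / t½ = 0.693147 / 2.28 = 0.3040 hr^-1
Extrapolated tail: C_last / k_e = 117.4 / 0.304 = 386.184
AUC_0→∞ = 1737.05 + 386.184 = 2123.234 µg/L·hr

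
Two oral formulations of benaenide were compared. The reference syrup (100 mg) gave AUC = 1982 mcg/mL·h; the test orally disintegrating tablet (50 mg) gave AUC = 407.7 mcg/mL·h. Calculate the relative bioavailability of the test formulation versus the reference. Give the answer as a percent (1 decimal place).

F_rel = (AUC_test/D_test) / (AUC_ref/D_ref)
      = (407.7/50) / (1982/100)
      = 8.154 / 19.82 = 0.4114 = 41.14%

F_rel = 41.1%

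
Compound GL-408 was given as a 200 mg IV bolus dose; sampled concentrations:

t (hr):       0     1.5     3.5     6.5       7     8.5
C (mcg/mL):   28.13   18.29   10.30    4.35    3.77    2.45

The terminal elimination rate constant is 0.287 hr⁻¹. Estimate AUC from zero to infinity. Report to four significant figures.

AUC = 100.6 mcg/mL·hr

Trapezoidal AUC_0→8.5:
  [0→1.5]: (28.13+18.29)/2 × 1.5 = 34.815
  [1.5→3.5]: (18.29+10.30)/2 × 2 = 28.59
  [3.5→6.5]: (10.30+4.35)/2 × 3 = 21.975
  [6.5→7]: (4.35+3.77)/2 × 0.5 = 2.03
  [7→8.5]: (3.77+2.45)/2 × 1.5 = 4.665
  Sum = 92.075 mcg/mL·hr
Extrapolated tail: C_last / k_e = 2.45 / 0.287 = 8.537
AUC_0→∞ = 92.075 + 8.537 = 100.612 mcg/mL·hr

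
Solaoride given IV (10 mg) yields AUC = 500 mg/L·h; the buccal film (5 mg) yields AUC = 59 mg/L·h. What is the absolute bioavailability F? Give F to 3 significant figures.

F = (AUC_ev / D_ev) / (AUC_iv / D_iv)
  = (59/5) / (500/10)
  = 11.8 / 50 = 0.2360

F = 0.236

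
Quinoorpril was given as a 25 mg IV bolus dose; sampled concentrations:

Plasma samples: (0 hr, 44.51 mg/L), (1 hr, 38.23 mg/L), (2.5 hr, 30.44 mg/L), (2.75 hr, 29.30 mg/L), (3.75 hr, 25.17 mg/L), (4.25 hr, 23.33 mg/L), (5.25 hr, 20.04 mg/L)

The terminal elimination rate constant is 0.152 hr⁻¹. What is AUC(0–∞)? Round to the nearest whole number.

Trapezoidal AUC_0→5.25:
  [0→1]: (44.51+38.23)/2 × 1 = 41.37
  [1→2.5]: (38.23+30.44)/2 × 1.5 = 51.5025
  [2.5→2.75]: (30.44+29.30)/2 × 0.25 = 7.4675
  [2.75→3.75]: (29.30+25.17)/2 × 1 = 27.235
  [3.75→4.25]: (25.17+23.33)/2 × 0.5 = 12.125
  [4.25→5.25]: (23.33+20.04)/2 × 1 = 21.685
  Sum = 161.385 mg/L·hr
Extrapolated tail: C_last / k_e = 20.04 / 0.152 = 131.842
AUC_0→∞ = 161.385 + 131.842 = 293.227 mg/L·hr

AUC = 293 mg/L·hr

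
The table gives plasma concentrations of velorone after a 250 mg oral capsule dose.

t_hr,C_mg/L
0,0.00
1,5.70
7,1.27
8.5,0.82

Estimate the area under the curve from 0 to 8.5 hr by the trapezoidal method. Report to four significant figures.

Trapezoidal AUC_0→8.5:
  [0→1]: (0.00+5.70)/2 × 1 = 2.85
  [1→7]: (5.70+1.27)/2 × 6 = 20.91
  [7→8.5]: (1.27+0.82)/2 × 1.5 = 1.5675
  Sum = 25.3275 mg/L·hr

AUC = 25.33 mg/L·hr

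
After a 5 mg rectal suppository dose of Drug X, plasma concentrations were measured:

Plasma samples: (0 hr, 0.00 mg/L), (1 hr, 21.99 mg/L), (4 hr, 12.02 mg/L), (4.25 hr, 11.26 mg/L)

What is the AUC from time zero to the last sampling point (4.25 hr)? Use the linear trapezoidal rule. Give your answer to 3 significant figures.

Trapezoidal AUC_0→4.25:
  [0→1]: (0.00+21.99)/2 × 1 = 10.995
  [1→4]: (21.99+12.02)/2 × 3 = 51.015
  [4→4.25]: (12.02+11.26)/2 × 0.25 = 2.91
  Sum = 64.92 mg/L·hr

AUC = 64.9 mg/L·hr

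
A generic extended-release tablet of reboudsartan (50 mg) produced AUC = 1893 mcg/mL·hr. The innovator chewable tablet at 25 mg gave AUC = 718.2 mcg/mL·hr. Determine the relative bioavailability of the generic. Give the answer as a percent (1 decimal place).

F_rel = 131.8%

F_rel = (AUC_test/D_test) / (AUC_ref/D_ref)
      = (1893/50) / (718.2/25)
      = 37.86 / 28.728 = 1.3179 = 131.79%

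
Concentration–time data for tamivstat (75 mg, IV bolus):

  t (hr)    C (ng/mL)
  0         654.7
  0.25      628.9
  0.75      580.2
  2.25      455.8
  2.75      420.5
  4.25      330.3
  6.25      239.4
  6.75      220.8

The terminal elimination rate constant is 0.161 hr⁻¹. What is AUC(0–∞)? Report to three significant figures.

Trapezoidal AUC_0→6.75:
  [0→0.25]: (654.7+628.9)/2 × 0.25 = 160.45
  [0.25→0.75]: (628.9+580.2)/2 × 0.5 = 302.275
  [0.75→2.25]: (580.2+455.8)/2 × 1.5 = 777.0
  [2.25→2.75]: (455.8+420.5)/2 × 0.5 = 219.075
  [2.75→4.25]: (420.5+330.3)/2 × 1.5 = 563.1
  [4.25→6.25]: (330.3+239.4)/2 × 2 = 569.7
  [6.25→6.75]: (239.4+220.8)/2 × 0.5 = 115.05
  Sum = 2706.65 ng/mL·hr
Extrapolated tail: C_last / k_e = 220.8 / 0.161 = 1371.429
AUC_0→∞ = 2706.65 + 1371.429 = 4078.079 ng/mL·hr

AUC = 4080 ng/mL·hr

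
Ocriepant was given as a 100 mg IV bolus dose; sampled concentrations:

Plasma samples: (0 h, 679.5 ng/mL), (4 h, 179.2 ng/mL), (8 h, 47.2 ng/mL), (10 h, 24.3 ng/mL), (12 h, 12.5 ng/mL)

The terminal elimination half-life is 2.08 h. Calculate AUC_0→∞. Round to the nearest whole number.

AUC = 2316 ng/mL·h

Trapezoidal AUC_0→12:
  [0→4]: (679.5+179.2)/2 × 4 = 1717.4
  [4→8]: (179.2+47.2)/2 × 4 = 452.8
  [8→10]: (47.2+24.3)/2 × 2 = 71.5
  [10→12]: (24.3+12.5)/2 × 2 = 36.8
  Sum = 2278.5 ng/mL·h
k_e = ln2 / t½ = 0.693147 / 2.08 = 0.3332 h^-1
Extrapolated tail: C_last / k_e = 12.5 / 0.3332 = 37.515
AUC_0→∞ = 2278.5 + 37.515 = 2316.015 ng/mL·h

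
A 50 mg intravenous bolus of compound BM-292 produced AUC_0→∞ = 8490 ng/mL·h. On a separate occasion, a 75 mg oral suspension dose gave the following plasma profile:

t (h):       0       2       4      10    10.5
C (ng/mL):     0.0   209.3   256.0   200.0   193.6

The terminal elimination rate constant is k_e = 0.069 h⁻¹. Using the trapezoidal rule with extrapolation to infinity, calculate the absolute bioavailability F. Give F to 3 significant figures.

Trapezoidal AUC_0→10.5 (oral suspension):
  [0→2]: (0.0+209.3)/2 × 2 = 209.3
  [2→4]: (209.3+256.0)/2 × 2 = 465.3
  [4→10]: (256.0+200.0)/2 × 6 = 1368.0
  [10→10.5]: (200.0+193.6)/2 × 0.5 = 98.4
  Sum = 2141.0 ng/mL·h
Tail: C_last/k_e = 193.6/0.069 = 2805.797
AUC_0→∞ (oral suspension) = 2141.0 + 2805.797 = 4946.797 ng/mL·h
F = (AUC_ev/D_ev)/(AUC_iv/D_iv) = (4946.797/75)/(8490/50) = 65.9573/169.8 = 0.3884

F = 0.388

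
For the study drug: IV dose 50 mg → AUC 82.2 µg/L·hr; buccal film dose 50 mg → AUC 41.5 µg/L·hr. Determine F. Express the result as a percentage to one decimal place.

F = (AUC_ev / D_ev) / (AUC_iv / D_iv)
  = (41.5/50) / (82.2/50)
  = 0.83 / 1.644 = 0.5049
  = 50.49%

F = 50.5%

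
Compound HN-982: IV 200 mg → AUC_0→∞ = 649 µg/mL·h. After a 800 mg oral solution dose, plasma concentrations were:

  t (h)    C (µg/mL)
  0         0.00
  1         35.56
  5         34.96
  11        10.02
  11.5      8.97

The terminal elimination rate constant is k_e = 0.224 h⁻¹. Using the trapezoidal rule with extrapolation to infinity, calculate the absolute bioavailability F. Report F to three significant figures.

Trapezoidal AUC_0→11.5 (oral solution):
  [0→1]: (0.00+35.56)/2 × 1 = 17.78
  [1→5]: (35.56+34.96)/2 × 4 = 141.04
  [5→11]: (34.96+10.02)/2 × 6 = 134.94
  [11→11.5]: (10.02+8.97)/2 × 0.5 = 4.7475
  Sum = 298.5075 µg/mL·h
Tail: C_last/k_e = 8.97/0.224 = 40.045
AUC_0→∞ (oral solution) = 298.5075 + 40.045 = 338.5525 µg/mL·h
F = (AUC_ev/D_ev)/(AUC_iv/D_iv) = (338.5525/800)/(649/200) = 0.423191/3.245 = 0.1304

F = 0.130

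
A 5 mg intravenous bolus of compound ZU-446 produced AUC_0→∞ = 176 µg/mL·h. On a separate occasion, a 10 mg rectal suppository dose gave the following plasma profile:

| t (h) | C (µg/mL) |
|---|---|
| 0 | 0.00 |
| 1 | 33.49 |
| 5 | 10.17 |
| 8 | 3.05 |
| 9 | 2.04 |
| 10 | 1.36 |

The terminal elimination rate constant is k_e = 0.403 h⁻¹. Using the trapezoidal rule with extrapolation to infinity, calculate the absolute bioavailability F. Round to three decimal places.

Trapezoidal AUC_0→10 (rectal suppository):
  [0→1]: (0.00+33.49)/2 × 1 = 16.745
  [1→5]: (33.49+10.17)/2 × 4 = 87.32
  [5→8]: (10.17+3.05)/2 × 3 = 19.83
  [8→9]: (3.05+2.04)/2 × 1 = 2.545
  [9→10]: (2.04+1.36)/2 × 1 = 1.7
  Sum = 128.14 µg/mL·h
Tail: C_last/k_e = 1.36/0.403 = 3.375
AUC_0→∞ (rectal suppository) = 128.14 + 3.375 = 131.515 µg/mL·h
F = (AUC_ev/D_ev)/(AUC_iv/D_iv) = (131.515/10)/(176/5) = 13.1515/35.2 = 0.3736

F = 0.374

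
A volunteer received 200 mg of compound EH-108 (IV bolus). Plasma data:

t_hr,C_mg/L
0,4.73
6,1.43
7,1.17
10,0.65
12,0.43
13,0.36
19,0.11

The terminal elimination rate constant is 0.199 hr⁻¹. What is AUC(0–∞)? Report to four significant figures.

AUC = 25.95 mg/L·hr

Trapezoidal AUC_0→19:
  [0→6]: (4.73+1.43)/2 × 6 = 18.48
  [6→7]: (1.43+1.17)/2 × 1 = 1.3
  [7→10]: (1.17+0.65)/2 × 3 = 2.73
  [10→12]: (0.65+0.43)/2 × 2 = 1.08
  [12→13]: (0.43+0.36)/2 × 1 = 0.395
  [13→19]: (0.36+0.11)/2 × 6 = 1.41
  Sum = 25.395 mg/L·hr
Extrapolated tail: C_last / k_e = 0.11 / 0.199 = 0.553
AUC_0→∞ = 25.395 + 0.553 = 25.948 mg/L·hr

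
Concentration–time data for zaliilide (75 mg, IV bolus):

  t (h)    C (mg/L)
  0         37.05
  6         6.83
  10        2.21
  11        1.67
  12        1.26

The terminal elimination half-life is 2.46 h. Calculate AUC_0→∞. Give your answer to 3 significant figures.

Trapezoidal AUC_0→12:
  [0→6]: (37.05+6.83)/2 × 6 = 131.64
  [6→10]: (6.83+2.21)/2 × 4 = 18.08
  [10→11]: (2.21+1.67)/2 × 1 = 1.94
  [11→12]: (1.67+1.26)/2 × 1 = 1.465
  Sum = 153.125 mg/L·h
k_e = ln2 / t½ = 0.693147 / 2.46 = 0.2818 h^-1
Extrapolated tail: C_last / k_e = 1.26 / 0.2818 = 4.471
AUC_0→∞ = 153.125 + 4.471 = 157.596 mg/L·h

AUC = 158 mg/L·h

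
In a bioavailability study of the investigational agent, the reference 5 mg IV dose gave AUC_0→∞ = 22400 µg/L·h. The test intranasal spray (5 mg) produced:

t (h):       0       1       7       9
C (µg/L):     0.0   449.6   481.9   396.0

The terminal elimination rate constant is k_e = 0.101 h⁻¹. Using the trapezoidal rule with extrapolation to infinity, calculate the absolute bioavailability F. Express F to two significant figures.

Trapezoidal AUC_0→9 (intranasal spray):
  [0→1]: (0.0+449.6)/2 × 1 = 224.8
  [1→7]: (449.6+481.9)/2 × 6 = 2794.5
  [7→9]: (481.9+396.0)/2 × 2 = 877.9
  Sum = 3897.2 µg/L·h
Tail: C_last/k_e = 396.0/0.101 = 3920.792
AUC_0→∞ (intranasal spray) = 3897.2 + 3920.792 = 7817.992 µg/L·h
F = (AUC_ev/D_ev)/(AUC_iv/D_iv) = (7817.992/5)/(22400/5) = 1563.5984/4480 = 0.3490

F = 0.35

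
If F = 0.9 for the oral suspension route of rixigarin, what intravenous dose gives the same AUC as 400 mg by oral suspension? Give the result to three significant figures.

D_iv = 360 mg

Systemic exposure from an extravascular dose = F × D_ev, so the equivalent IV dose is F × D_ev.
D_iv = F × D_ev = 0.9 × 400 = 360 mg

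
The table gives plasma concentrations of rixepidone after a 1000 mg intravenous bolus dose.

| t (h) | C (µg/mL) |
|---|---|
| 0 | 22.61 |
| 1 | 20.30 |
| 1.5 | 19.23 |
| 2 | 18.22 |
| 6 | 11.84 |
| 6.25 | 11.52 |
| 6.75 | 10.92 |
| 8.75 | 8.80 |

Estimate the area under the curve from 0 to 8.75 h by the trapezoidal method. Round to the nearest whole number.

Trapezoidal AUC_0→8.75:
  [0→1]: (22.61+20.30)/2 × 1 = 21.455
  [1→1.5]: (20.30+19.23)/2 × 0.5 = 9.8825
  [1.5→2]: (19.23+18.22)/2 × 0.5 = 9.3625
  [2→6]: (18.22+11.84)/2 × 4 = 60.12
  [6→6.25]: (11.84+11.52)/2 × 0.25 = 2.92
  [6.25→6.75]: (11.52+10.92)/2 × 0.5 = 5.61
  [6.75→8.75]: (10.92+8.80)/2 × 2 = 19.72
  Sum = 129.07 µg/mL·h

AUC = 129 µg/mL·h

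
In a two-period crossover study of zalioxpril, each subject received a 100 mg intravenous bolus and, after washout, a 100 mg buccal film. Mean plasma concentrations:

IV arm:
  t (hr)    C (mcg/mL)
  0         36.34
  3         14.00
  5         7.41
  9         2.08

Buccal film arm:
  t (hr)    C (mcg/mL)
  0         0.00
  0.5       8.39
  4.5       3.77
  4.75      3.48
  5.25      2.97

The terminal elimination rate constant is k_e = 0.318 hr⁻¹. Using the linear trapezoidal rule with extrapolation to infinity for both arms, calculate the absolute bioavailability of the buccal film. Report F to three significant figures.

F = 0.313

Trapezoidal AUC_0→9 (IV):
  [0→3]: (36.34+14.00)/2 × 3 = 75.51
  [3→5]: (14.00+7.41)/2 × 2 = 21.41
  [5→9]: (7.41+2.08)/2 × 4 = 18.98
  Sum = 115.9 mcg/mL·hr
IV tail: 2.08/0.318 = 6.541; AUC_iv,0→∞ = 115.9 + 6.541 = 122.441 mcg/mL·hr
Trapezoidal AUC_0→5.25 (buccal film):
  [0→0.5]: (0.00+8.39)/2 × 0.5 = 2.0975
  [0.5→4.5]: (8.39+3.77)/2 × 4 = 24.32
  [4.5→4.75]: (3.77+3.48)/2 × 0.25 = 0.90625
  [4.75→5.25]: (3.48+2.97)/2 × 0.5 = 1.6125
  Sum = 28.93625 mcg/mL·hr
buccal film tail: 2.97/0.318 = 9.340; AUC_ev,0→∞ = 28.93625 + 9.340 = 38.27625 mcg/mL·hr
F = (AUC_ev/D_ev)/(AUC_iv/D_iv) = (38.27625/100)/(122.441/100) = 0.3827625/1.22441 = 0.3126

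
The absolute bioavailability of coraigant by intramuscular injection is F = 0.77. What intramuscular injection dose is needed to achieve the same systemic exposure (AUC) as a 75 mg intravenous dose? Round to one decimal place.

D_intramuscular = 97.4 mg

For equal systemic exposure: F × D_ev = D_iv
D_ev = D_iv / F = 75 / 0.77 = 97.4026 mg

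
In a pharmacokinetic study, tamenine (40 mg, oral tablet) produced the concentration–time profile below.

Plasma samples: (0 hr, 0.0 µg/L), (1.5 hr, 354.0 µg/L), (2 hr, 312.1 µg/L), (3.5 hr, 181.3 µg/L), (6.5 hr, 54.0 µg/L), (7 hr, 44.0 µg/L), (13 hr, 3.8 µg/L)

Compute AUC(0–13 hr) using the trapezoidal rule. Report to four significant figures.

Trapezoidal AUC_0→13:
  [0→1.5]: (0.0+354.0)/2 × 1.5 = 265.5
  [1.5→2]: (354.0+312.1)/2 × 0.5 = 166.525
  [2→3.5]: (312.1+181.3)/2 × 1.5 = 370.05
  [3.5→6.5]: (181.3+54.0)/2 × 3 = 352.95
  [6.5→7]: (54.0+44.0)/2 × 0.5 = 24.5
  [7→13]: (44.0+3.8)/2 × 6 = 143.4
  Sum = 1322.925 µg/L·hr

AUC = 1323 µg/L·hr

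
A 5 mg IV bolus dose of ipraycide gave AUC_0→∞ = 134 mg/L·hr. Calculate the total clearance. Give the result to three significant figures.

CL = 0.0373 L/hr

CL = Dose_iv / AUC_0→∞
   = 5 / 134 = 0.0373134 L/hr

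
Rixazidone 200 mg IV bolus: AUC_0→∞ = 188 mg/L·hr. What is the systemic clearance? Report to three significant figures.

CL = 1.06 L/hr

CL = Dose_iv / AUC_0→∞
   = 200 / 188 = 1.06383 L/hr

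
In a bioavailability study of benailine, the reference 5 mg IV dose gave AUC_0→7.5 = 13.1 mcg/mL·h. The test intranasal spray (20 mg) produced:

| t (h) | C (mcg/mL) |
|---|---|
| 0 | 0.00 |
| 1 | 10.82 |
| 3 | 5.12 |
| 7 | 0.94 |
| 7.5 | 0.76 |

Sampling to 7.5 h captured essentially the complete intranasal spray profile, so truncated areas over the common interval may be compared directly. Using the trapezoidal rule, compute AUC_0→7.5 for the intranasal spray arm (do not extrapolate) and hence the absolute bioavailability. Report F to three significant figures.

F = 0.647

Trapezoidal AUC_0→7.5 (intranasal spray):
  [0→1]: (0.00+10.82)/2 × 1 = 5.41
  [1→3]: (10.82+5.12)/2 × 2 = 15.94
  [3→7]: (5.12+0.94)/2 × 4 = 12.12
  [7→7.5]: (0.94+0.76)/2 × 0.5 = 0.425
  Sum = 33.895 mcg/mL·h
F = (AUC_ev/D_ev)/(AUC_iv/D_iv) = (33.895/20)/(13.1/5) = 1.69475/2.62 = 0.6469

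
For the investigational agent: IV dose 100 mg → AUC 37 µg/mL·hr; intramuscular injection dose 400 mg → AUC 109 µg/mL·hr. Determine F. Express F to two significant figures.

F = (AUC_ev / D_ev) / (AUC_iv / D_iv)
  = (109/400) / (37/100)
  = 0.2725 / 0.37 = 0.7365

F = 0.74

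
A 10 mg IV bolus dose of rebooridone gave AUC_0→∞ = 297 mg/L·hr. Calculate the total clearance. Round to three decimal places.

CL = Dose_iv / AUC_0→∞
   = 10 / 297 = 0.03367 L/hr

CL = 0.034 L/hr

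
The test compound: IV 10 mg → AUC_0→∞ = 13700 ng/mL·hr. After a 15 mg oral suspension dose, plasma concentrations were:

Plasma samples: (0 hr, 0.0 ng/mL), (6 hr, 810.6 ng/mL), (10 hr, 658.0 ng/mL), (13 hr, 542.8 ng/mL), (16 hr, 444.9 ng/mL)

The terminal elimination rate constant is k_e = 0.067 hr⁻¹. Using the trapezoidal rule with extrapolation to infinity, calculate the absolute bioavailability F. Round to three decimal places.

Trapezoidal AUC_0→16 (oral suspension):
  [0→6]: (0.0+810.6)/2 × 6 = 2431.8
  [6→10]: (810.6+658.0)/2 × 4 = 2937.2
  [10→13]: (658.0+542.8)/2 × 3 = 1801.2
  [13→16]: (542.8+444.9)/2 × 3 = 1481.55
  Sum = 8651.75 ng/mL·hr
Tail: C_last/k_e = 444.9/0.067 = 6640.299
AUC_0→∞ (oral suspension) = 8651.75 + 6640.299 = 15292.049 ng/mL·hr
F = (AUC_ev/D_ev)/(AUC_iv/D_iv) = (15292.049/15)/(13700/10) = 1019.47/1370 = 0.7441

F = 0.744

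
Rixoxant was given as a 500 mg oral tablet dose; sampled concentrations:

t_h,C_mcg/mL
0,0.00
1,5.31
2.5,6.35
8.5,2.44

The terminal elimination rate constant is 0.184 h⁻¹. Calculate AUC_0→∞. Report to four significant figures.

AUC = 51.03 mcg/mL·h

Trapezoidal AUC_0→8.5:
  [0→1]: (0.00+5.31)/2 × 1 = 2.655
  [1→2.5]: (5.31+6.35)/2 × 1.5 = 8.745
  [2.5→8.5]: (6.35+2.44)/2 × 6 = 26.37
  Sum = 37.77 mcg/mL·h
Extrapolated tail: C_last / k_e = 2.44 / 0.184 = 13.261
AUC_0→∞ = 37.77 + 13.261 = 51.031 mcg/mL·h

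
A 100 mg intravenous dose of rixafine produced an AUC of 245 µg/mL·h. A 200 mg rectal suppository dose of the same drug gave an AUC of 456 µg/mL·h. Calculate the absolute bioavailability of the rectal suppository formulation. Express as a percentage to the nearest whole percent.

F = 93%

F = (AUC_ev / D_ev) / (AUC_iv / D_iv)
  = (456/200) / (245/100)
  = 2.28 / 2.45 = 0.9306
  = 93.06%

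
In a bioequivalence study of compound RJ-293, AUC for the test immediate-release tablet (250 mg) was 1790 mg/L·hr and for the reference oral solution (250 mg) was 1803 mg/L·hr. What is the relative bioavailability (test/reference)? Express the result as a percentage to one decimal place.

F_rel = 99.3%

F_rel = (AUC_test/D_test) / (AUC_ref/D_ref)
      = (1790/250) / (1803/250)
      = 7.16 / 7.212 = 0.9928 = 99.28%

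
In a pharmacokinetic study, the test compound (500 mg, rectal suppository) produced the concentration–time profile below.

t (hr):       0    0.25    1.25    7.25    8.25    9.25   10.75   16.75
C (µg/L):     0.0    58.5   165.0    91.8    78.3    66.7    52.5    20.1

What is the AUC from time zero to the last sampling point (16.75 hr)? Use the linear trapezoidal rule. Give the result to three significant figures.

Trapezoidal AUC_0→16.75:
  [0→0.25]: (0.0+58.5)/2 × 0.25 = 7.3125
  [0.25→1.25]: (58.5+165.0)/2 × 1 = 111.75
  [1.25→7.25]: (165.0+91.8)/2 × 6 = 770.4
  [7.25→8.25]: (91.8+78.3)/2 × 1 = 85.05
  [8.25→9.25]: (78.3+66.7)/2 × 1 = 72.5
  [9.25→10.75]: (66.7+52.5)/2 × 1.5 = 89.4
  [10.75→16.75]: (52.5+20.1)/2 × 6 = 217.8
  Sum = 1354.2125 µg/L·hr

AUC = 1350 µg/L·hr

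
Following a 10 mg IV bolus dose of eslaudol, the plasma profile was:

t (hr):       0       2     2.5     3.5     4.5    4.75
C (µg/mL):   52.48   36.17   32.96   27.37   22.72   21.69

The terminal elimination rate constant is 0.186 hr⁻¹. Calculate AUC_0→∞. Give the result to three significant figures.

Trapezoidal AUC_0→4.75:
  [0→2]: (52.48+36.17)/2 × 2 = 88.65
  [2→2.5]: (36.17+32.96)/2 × 0.5 = 17.2825
  [2.5→3.5]: (32.96+27.37)/2 × 1 = 30.165
  [3.5→4.5]: (27.37+22.72)/2 × 1 = 25.045
  [4.5→4.75]: (22.72+21.69)/2 × 0.25 = 5.55125
  Sum = 166.69375 µg/mL·hr
Extrapolated tail: C_last / k_e = 21.69 / 0.186 = 116.613
AUC_0→∞ = 166.69375 + 116.613 = 283.30675 µg/mL·hr

AUC = 283 µg/mL·hr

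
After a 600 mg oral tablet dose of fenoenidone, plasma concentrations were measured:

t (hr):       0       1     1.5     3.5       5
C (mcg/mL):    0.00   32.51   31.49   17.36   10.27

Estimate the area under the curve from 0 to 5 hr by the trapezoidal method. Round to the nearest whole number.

AUC = 102 mcg/mL·hr

Trapezoidal AUC_0→5:
  [0→1]: (0.00+32.51)/2 × 1 = 16.255
  [1→1.5]: (32.51+31.49)/2 × 0.5 = 16.0
  [1.5→3.5]: (31.49+17.36)/2 × 2 = 48.85
  [3.5→5]: (17.36+10.27)/2 × 1.5 = 20.7225
  Sum = 101.8275 mcg/mL·hr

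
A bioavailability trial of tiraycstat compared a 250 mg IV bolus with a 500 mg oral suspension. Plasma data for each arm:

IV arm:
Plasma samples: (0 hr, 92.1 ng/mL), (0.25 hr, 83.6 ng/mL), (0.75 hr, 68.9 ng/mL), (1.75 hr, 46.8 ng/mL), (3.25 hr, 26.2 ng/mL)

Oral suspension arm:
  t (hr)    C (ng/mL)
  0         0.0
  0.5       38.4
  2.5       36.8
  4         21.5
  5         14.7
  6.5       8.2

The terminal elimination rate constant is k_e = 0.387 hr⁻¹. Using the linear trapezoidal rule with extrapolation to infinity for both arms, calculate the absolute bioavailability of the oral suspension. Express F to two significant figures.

F = 0.38

Trapezoidal AUC_0→3.25 (IV):
  [0→0.25]: (92.1+83.6)/2 × 0.25 = 21.9625
  [0.25→0.75]: (83.6+68.9)/2 × 0.5 = 38.125
  [0.75→1.75]: (68.9+46.8)/2 × 1 = 57.85
  [1.75→3.25]: (46.8+26.2)/2 × 1.5 = 54.75
  Sum = 172.6875 ng/mL·hr
IV tail: 26.2/0.387 = 67.700; AUC_iv,0→∞ = 172.6875 + 67.700 = 240.3875 ng/mL·hr
Trapezoidal AUC_0→6.5 (oral suspension):
  [0→0.5]: (0.0+38.4)/2 × 0.5 = 9.6
  [0.5→2.5]: (38.4+36.8)/2 × 2 = 75.2
  [2.5→4]: (36.8+21.5)/2 × 1.5 = 43.725
  [4→5]: (21.5+14.7)/2 × 1 = 18.1
  [5→6.5]: (14.7+8.2)/2 × 1.5 = 17.175
  Sum = 163.8 ng/mL·hr
oral suspension tail: 8.2/0.387 = 21.189; AUC_ev,0→∞ = 163.8 + 21.189 = 184.989 ng/mL·hr
F = (AUC_ev/D_ev)/(AUC_iv/D_iv) = (184.989/500)/(240.3875/250) = 0.369978/0.96155 = 0.3848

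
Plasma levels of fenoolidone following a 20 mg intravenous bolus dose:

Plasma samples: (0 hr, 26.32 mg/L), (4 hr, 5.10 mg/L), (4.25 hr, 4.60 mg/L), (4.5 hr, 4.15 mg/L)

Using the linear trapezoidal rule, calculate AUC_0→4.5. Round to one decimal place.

Trapezoidal AUC_0→4.5:
  [0→4]: (26.32+5.10)/2 × 4 = 62.84
  [4→4.25]: (5.10+4.60)/2 × 0.25 = 1.2125
  [4.25→4.5]: (4.60+4.15)/2 × 0.25 = 1.09375
  Sum = 65.14625 mg/L·hr

AUC = 65.1 mg/L·hr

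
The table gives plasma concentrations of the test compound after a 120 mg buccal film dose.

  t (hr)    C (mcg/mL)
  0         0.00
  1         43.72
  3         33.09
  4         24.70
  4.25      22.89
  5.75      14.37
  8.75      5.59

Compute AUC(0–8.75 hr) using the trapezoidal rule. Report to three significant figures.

Trapezoidal AUC_0→8.75:
  [0→1]: (0.00+43.72)/2 × 1 = 21.86
  [1→3]: (43.72+33.09)/2 × 2 = 76.81
  [3→4]: (33.09+24.70)/2 × 1 = 28.895
  [4→4.25]: (24.70+22.89)/2 × 0.25 = 5.94875
  [4.25→5.75]: (22.89+14.37)/2 × 1.5 = 27.945
  [5.75→8.75]: (14.37+5.59)/2 × 3 = 29.94
  Sum = 191.39875 mcg/mL·hr

AUC = 191 mcg/mL·hr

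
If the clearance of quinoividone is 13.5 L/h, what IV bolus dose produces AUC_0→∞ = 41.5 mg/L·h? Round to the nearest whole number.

Dose_iv = CL × AUC_0→∞
     = 13.5 × 41.5 = 560.25 mg

Dose = 560 mg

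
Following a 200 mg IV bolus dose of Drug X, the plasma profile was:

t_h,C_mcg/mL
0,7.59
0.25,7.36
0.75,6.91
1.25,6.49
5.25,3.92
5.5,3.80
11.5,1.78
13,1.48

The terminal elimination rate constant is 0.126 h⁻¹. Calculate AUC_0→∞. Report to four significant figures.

Trapezoidal AUC_0→13:
  [0→0.25]: (7.59+7.36)/2 × 0.25 = 1.86875
  [0.25→0.75]: (7.36+6.91)/2 × 0.5 = 3.5675
  [0.75→1.25]: (6.91+6.49)/2 × 0.5 = 3.35
  [1.25→5.25]: (6.49+3.92)/2 × 4 = 20.82
  [5.25→5.5]: (3.92+3.80)/2 × 0.25 = 0.965
  [5.5→11.5]: (3.80+1.78)/2 × 6 = 16.74
  [11.5→13]: (1.78+1.48)/2 × 1.5 = 2.445
  Sum = 49.75625 mcg/mL·h
Extrapolated tail: C_last / k_e = 1.48 / 0.126 = 11.746
AUC_0→∞ = 49.75625 + 11.746 = 61.50225 mcg/mL·h

AUC = 61.50 mcg/mL·h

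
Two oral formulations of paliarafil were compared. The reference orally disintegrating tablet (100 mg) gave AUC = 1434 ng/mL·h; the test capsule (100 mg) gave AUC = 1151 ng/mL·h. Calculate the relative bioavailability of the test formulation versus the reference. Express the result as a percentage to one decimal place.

F_rel = (AUC_test/D_test) / (AUC_ref/D_ref)
      = (1151/100) / (1434/100)
      = 11.51 / 14.34 = 0.8026 = 80.26%

F_rel = 80.3%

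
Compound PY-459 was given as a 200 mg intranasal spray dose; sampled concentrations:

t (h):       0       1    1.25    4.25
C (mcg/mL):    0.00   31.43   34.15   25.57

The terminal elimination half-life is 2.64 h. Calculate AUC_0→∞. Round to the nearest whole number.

AUC = 211 mcg/mL·h

Trapezoidal AUC_0→4.25:
  [0→1]: (0.00+31.43)/2 × 1 = 15.715
  [1→1.25]: (31.43+34.15)/2 × 0.25 = 8.1975
  [1.25→4.25]: (34.15+25.57)/2 × 3 = 89.58
  Sum = 113.4925 mcg/mL·h
k_e = ln2 / t½ = 0.693147 / 2.64 = 0.2626 h^-1
Extrapolated tail: C_last / k_e = 25.57 / 0.2626 = 97.372
AUC_0→∞ = 113.4925 + 97.372 = 210.8645 mcg/mL·h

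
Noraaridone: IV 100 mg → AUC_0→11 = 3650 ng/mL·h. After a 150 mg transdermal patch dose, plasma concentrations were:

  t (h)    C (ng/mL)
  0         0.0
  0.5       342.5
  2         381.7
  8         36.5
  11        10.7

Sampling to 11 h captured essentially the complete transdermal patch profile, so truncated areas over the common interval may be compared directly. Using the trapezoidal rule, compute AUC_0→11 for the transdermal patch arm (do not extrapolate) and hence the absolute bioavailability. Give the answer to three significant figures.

Trapezoidal AUC_0→11 (transdermal patch):
  [0→0.5]: (0.0+342.5)/2 × 0.5 = 85.625
  [0.5→2]: (342.5+381.7)/2 × 1.5 = 543.15
  [2→8]: (381.7+36.5)/2 × 6 = 1254.6
  [8→11]: (36.5+10.7)/2 × 3 = 70.8
  Sum = 1954.175 ng/mL·h
F = (AUC_ev/D_ev)/(AUC_iv/D_iv) = (1954.175/150)/(3650/100) = 13.0278/36.5 = 0.3569

F = 0.357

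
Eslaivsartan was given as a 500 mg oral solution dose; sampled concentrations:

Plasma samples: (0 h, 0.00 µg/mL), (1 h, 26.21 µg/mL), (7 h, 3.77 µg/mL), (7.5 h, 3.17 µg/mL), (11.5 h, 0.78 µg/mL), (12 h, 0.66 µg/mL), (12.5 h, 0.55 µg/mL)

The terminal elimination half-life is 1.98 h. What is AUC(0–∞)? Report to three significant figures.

Trapezoidal AUC_0→12.5:
  [0→1]: (0.00+26.21)/2 × 1 = 13.105
  [1→7]: (26.21+3.77)/2 × 6 = 89.94
  [7→7.5]: (3.77+3.17)/2 × 0.5 = 1.735
  [7.5→11.5]: (3.17+0.78)/2 × 4 = 7.9
  [11.5→12]: (0.78+0.66)/2 × 0.5 = 0.36
  [12→12.5]: (0.66+0.55)/2 × 0.5 = 0.3025
  Sum = 113.3425 µg/mL·h
k_e = ln2 / t½ = 0.693147 / 1.98 = 0.3501 h^-1
Extrapolated tail: C_last / k_e = 0.55 / 0.3501 = 1.571
AUC_0→∞ = 113.3425 + 1.571 = 114.9135 µg/mL·h

AUC = 115 µg/mL·h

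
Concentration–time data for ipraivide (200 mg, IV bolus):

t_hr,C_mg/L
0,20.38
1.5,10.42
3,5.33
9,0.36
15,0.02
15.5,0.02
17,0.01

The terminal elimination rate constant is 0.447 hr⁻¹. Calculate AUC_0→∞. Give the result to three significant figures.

AUC = 53.2 mg/L·hr

Trapezoidal AUC_0→17:
  [0→1.5]: (20.38+10.42)/2 × 1.5 = 23.1
  [1.5→3]: (10.42+5.33)/2 × 1.5 = 11.8125
  [3→9]: (5.33+0.36)/2 × 6 = 17.07
  [9→15]: (0.36+0.02)/2 × 6 = 1.14
  [15→15.5]: (0.02+0.02)/2 × 0.5 = 0.01
  [15.5→17]: (0.02+0.01)/2 × 1.5 = 0.0225
  Sum = 53.155 mg/L·hr
Extrapolated tail: C_last / k_e = 0.01 / 0.447 = 0.022
AUC_0→∞ = 53.155 + 0.022 = 53.177 mg/L·hr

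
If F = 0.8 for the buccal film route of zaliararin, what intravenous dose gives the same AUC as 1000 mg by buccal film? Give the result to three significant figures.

D_iv = 800 mg

Systemic exposure from an extravascular dose = F × D_ev, so the equivalent IV dose is F × D_ev.
D_iv = F × D_ev = 0.8 × 1000 = 800 mg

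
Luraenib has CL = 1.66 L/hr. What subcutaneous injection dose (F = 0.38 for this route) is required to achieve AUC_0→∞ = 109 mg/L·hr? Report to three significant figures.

Dose = CL × AUC_0→∞ / F
     = 1.66 × 109 / 0.38 = 476.158 mg

Dose = 476 mg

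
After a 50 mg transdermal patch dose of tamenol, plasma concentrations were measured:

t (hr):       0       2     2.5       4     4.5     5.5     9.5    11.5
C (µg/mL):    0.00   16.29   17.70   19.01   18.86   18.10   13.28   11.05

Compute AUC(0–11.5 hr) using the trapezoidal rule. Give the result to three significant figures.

AUC = 167 µg/mL·hr

Trapezoidal AUC_0→11.5:
  [0→2]: (0.00+16.29)/2 × 2 = 16.29
  [2→2.5]: (16.29+17.70)/2 × 0.5 = 8.4975
  [2.5→4]: (17.70+19.01)/2 × 1.5 = 27.5325
  [4→4.5]: (19.01+18.86)/2 × 0.5 = 9.4675
  [4.5→5.5]: (18.86+18.10)/2 × 1 = 18.48
  [5.5→9.5]: (18.10+13.28)/2 × 4 = 62.76
  [9.5→11.5]: (13.28+11.05)/2 × 2 = 24.33
  Sum = 167.3575 µg/mL·hr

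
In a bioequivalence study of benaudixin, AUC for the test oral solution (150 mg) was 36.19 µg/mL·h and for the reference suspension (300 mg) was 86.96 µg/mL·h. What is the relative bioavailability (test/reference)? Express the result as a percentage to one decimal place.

F_rel = (AUC_test/D_test) / (AUC_ref/D_ref)
      = (36.19/150) / (86.96/300)
      = 0.241267 / 0.289867 = 0.8323 = 83.23%

F_rel = 83.2%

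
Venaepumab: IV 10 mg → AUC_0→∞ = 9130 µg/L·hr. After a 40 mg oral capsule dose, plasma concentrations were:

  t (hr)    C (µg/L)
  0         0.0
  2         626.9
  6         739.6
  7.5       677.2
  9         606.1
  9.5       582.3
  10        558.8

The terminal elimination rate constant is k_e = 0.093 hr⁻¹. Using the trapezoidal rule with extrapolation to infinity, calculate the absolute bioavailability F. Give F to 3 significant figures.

Trapezoidal AUC_0→10 (oral capsule):
  [0→2]: (0.0+626.9)/2 × 2 = 626.9
  [2→6]: (626.9+739.6)/2 × 4 = 2733.0
  [6→7.5]: (739.6+677.2)/2 × 1.5 = 1062.6
  [7.5→9]: (677.2+606.1)/2 × 1.5 = 962.475
  [9→9.5]: (606.1+582.3)/2 × 0.5 = 297.1
  [9.5→10]: (582.3+558.8)/2 × 0.5 = 285.275
  Sum = 5967.35 µg/L·hr
Tail: C_last/k_e = 558.8/0.093 = 6008.602
AUC_0→∞ (oral capsule) = 5967.35 + 6008.602 = 11975.952 µg/L·hr
F = (AUC_ev/D_ev)/(AUC_iv/D_iv) = (11975.952/40)/(9130/10) = 299.3988/913 = 0.3279

F = 0.328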